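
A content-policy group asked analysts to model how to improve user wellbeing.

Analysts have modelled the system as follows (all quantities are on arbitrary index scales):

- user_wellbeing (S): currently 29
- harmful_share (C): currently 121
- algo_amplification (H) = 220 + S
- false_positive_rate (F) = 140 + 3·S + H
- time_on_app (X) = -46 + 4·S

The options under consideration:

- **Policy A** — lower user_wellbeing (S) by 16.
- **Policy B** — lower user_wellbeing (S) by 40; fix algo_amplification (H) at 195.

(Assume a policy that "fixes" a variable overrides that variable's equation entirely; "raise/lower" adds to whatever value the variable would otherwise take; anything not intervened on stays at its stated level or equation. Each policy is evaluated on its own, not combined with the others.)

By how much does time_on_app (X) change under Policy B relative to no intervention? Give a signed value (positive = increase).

-160

Baseline:
  S = 29
  X = -46 + 4·29 = 70
Policy B (S − 40, H := 195):
  S = 29 − 40 = -11
  X = -46 + 4·(-11) = -90
Change in X: -90 − 70 = -160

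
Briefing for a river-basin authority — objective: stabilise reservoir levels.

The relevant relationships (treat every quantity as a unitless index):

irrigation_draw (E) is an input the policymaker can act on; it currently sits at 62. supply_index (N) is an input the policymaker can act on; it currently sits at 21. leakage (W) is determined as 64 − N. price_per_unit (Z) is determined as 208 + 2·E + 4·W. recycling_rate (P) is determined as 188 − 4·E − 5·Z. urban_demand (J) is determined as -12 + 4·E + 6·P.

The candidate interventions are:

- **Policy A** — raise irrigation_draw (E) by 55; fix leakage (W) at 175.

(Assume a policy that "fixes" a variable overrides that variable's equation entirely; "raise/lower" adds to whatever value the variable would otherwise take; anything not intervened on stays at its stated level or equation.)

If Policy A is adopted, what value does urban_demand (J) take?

Policy A (E + 55, W := 175):
  E = 62 + 55 = 117
  N = 21
  W = 175
  Z = 208 + 2·117 + 4·175 = 1142
  P = 188 − 4·117 − 5·1142 = -5990
  J = -12 + 4·117 + 6·(-5990) = -35484

-35484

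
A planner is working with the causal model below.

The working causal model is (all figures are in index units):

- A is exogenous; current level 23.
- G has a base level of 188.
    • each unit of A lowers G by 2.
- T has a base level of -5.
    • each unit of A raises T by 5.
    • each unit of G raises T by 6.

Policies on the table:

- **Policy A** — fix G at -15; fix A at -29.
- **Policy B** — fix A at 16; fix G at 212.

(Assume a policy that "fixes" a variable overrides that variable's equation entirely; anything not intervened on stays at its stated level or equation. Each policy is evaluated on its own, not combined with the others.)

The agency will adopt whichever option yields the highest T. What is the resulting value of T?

1347

Policy A (G := -15, A := -29):
  A = -29
  G = -15
  T = -5 + 5·(-29) + 6·(-15) = -240
Policy B (A := 16, G := 212):
  A = 16
  G = 212
  T = -5 + 5·16 + 6·212 = 1347
Comparing — Policy A: T=-240, Policy B: T=1347. Highest is 1347 (Policy B).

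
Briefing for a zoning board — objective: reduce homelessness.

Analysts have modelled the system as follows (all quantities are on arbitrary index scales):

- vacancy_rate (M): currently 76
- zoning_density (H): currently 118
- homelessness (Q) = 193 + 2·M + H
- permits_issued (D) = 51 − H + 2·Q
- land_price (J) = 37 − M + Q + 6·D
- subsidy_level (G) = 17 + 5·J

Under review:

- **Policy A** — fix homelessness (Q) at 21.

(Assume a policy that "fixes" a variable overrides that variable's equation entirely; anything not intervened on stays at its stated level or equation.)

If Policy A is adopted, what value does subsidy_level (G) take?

Policy A (Q := 21):
  M = 76
  H = 118
  Q = 21
  D = 51 − 118 + 2·21 = -25
  J = 37 − 76 + 21 + 6·(-25) = -168
  G = 17 + 5·(-168) = -823

-823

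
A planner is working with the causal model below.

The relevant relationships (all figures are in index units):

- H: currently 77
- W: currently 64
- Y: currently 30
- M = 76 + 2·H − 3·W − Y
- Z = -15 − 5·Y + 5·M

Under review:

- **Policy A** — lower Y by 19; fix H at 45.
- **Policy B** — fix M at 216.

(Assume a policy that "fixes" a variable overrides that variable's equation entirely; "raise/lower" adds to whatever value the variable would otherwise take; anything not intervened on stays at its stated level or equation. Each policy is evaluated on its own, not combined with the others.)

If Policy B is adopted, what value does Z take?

Policy B (M := 216):
  H = 77
  W = 64
  Y = 30
  M = 216
  Z = -15 − 5·30 + 5·216 = 915

915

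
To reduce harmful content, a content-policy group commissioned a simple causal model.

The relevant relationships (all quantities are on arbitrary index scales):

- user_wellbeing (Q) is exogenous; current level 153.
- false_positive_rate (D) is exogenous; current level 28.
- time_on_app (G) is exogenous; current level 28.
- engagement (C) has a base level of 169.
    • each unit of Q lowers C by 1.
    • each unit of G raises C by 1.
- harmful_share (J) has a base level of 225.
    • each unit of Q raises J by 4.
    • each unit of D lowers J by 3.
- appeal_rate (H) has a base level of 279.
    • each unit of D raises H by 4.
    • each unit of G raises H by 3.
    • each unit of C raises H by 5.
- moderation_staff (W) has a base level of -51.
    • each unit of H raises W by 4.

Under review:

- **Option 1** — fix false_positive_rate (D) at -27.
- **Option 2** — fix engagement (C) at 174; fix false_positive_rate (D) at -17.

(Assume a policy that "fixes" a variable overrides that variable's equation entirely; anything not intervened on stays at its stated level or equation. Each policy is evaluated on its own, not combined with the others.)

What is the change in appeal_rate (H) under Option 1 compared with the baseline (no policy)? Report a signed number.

Baseline:
  Q = 153
  D = 28
  G = 28
  C = 169 − 153 + 28 = 44
  H = 279 + 4·28 + 3·28 + 5·44 = 695
Option 1 (D := -27):
  Q = 153
  D = -27
  G = 28
  C = 169 − 153 + 28 = 44
  H = 279 + 4·(-27) + 3·28 + 5·44 = 475
Change in H: 475 − 695 = -220

-220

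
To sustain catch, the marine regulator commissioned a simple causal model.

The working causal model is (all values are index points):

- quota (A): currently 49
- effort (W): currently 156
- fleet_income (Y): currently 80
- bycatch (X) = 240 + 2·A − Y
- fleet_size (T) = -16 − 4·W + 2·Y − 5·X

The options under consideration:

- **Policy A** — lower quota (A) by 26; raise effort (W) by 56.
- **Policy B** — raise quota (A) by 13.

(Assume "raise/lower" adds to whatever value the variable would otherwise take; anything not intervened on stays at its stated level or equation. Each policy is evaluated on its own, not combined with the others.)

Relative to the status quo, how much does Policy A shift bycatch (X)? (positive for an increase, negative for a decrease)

-52

Baseline:
  A = 49
  Y = 80
  X = 240 + 2·49 − 80 = 258
Policy A (A − 26, W + 56):
  A = 49 − 26 = 23
  Y = 80
  X = 240 + 2·23 − 80 = 206
Change in X: 206 − 258 = -52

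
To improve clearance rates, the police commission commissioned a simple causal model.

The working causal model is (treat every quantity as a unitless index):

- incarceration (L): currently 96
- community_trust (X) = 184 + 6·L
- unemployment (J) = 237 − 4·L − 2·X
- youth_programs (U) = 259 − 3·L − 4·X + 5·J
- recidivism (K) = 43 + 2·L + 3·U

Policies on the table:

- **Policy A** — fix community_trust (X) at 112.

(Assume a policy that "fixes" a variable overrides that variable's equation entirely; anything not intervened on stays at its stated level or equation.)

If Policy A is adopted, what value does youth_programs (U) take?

-2332

Policy A (X := 112):
  L = 96
  X = 112
  J = 237 − 4·96 − 2·112 = -371
  U = 259 − 3·96 − 4·112 + 5·(-371) = -2332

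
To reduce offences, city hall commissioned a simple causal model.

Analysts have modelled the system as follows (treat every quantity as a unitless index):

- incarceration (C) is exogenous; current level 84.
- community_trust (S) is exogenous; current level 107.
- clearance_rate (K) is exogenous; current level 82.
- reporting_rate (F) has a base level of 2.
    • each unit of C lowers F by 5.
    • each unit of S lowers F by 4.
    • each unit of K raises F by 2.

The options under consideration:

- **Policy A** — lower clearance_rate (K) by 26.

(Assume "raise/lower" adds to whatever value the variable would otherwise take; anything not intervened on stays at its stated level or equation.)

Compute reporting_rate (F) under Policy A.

Policy A (K − 26):
  C = 84
  S = 107
  K = 82 − 26 = 56
  F = 2 − 5·84 − 4·107 + 2·56 = -734

-734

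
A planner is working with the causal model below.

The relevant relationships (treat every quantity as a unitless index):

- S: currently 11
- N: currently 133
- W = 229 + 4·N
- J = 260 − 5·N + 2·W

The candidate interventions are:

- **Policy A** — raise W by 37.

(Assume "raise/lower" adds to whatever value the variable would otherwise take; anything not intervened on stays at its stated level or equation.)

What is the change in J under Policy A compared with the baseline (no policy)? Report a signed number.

74

Baseline:
  N = 133
  W = 229 + 4·133 = 761
  J = 260 − 5·133 + 2·761 = 1117
Policy A (W + 37):
  N = 133
  W = 229 + 4·133 (+37 from intervention) = 798
  J = 260 − 5·133 + 2·798 = 1191
Change in J: 1191 − 1117 = 74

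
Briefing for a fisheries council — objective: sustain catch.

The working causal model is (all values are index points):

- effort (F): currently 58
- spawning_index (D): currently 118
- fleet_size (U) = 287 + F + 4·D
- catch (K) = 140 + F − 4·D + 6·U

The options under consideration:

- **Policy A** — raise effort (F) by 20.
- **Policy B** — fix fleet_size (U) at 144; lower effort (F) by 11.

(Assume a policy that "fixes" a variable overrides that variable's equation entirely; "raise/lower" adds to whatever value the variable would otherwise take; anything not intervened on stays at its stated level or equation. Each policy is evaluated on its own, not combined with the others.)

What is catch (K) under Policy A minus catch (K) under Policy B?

4189

Policy A (F + 20):
  F = 58 + 20 = 78
  D = 118
  U = 287 + 78 + 4·118 = 837
  K = 140 + 78 − 4·118 + 6·837 = 4768
Policy B (U := 144, F − 11):
  F = 58 − 11 = 47
  D = 118
  U = 144
  K = 140 + 47 − 4·118 + 6·144 = 579
K: 4768 − 579 = 4189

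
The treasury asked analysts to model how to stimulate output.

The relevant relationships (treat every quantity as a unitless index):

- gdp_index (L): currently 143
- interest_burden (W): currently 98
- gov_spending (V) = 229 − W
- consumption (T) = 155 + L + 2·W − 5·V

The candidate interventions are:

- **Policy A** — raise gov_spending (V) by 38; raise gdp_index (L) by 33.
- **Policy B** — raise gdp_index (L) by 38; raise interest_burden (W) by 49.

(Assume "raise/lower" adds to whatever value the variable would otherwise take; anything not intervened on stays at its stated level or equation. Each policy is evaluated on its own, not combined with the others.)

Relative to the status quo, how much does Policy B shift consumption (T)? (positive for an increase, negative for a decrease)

Baseline:
  L = 143
  W = 98
  V = 229 − 98 = 131
  T = 155 + 143 + 2·98 − 5·131 = -161
Policy B (L + 38, W + 49):
  L = 143 + 38 = 181
  W = 98 + 49 = 147
  V = 229 − 147 = 82
  T = 155 + 181 + 2·147 − 5·82 = 220
Change in T: 220 − (-161) = 381

381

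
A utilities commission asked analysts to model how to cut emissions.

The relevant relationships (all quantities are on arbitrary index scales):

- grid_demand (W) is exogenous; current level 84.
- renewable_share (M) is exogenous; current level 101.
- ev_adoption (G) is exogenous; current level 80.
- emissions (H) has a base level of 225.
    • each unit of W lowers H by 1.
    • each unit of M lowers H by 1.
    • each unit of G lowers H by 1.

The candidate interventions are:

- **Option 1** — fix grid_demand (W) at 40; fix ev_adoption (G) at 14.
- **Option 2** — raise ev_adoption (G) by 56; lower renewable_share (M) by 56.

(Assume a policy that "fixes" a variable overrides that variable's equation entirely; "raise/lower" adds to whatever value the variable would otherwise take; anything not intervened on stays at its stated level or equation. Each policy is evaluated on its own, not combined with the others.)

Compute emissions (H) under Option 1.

Option 1 (W := 40, G := 14):
  W = 40
  M = 101
  G = 14
  H = 225 − 40 − 101 − 14 = 70

70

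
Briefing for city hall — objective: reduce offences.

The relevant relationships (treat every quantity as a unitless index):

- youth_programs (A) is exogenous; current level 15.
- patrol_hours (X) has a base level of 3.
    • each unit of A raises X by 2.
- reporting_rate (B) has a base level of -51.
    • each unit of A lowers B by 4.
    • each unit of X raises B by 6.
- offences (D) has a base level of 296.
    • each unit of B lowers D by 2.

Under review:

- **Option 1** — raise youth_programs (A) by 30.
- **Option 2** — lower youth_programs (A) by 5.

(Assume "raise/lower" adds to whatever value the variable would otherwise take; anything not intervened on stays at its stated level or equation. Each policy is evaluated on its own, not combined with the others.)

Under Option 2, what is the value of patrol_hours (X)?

23

Option 2 (A − 5):
  A = 15 − 5 = 10
  X = 3 + 2·10 = 23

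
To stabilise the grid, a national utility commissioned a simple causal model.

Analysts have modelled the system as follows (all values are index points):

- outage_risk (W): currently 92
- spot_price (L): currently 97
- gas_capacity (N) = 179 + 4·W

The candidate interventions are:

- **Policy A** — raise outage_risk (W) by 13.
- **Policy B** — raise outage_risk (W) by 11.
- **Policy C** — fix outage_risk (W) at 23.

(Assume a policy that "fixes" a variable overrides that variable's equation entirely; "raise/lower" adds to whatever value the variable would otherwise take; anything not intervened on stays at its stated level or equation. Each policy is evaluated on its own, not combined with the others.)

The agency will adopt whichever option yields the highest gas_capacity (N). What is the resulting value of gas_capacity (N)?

599

Policy A (W + 13):
  W = 92 + 13 = 105
  N = 179 + 4·105 = 599
Policy B (W + 11):
  W = 92 + 11 = 103
  N = 179 + 4·103 = 591
Policy C (W := 23):
  W = 23
  N = 179 + 4·23 = 271
Comparing — Policy A: N=599, Policy B: N=591, Policy C: N=271. Highest is 599 (Policy A).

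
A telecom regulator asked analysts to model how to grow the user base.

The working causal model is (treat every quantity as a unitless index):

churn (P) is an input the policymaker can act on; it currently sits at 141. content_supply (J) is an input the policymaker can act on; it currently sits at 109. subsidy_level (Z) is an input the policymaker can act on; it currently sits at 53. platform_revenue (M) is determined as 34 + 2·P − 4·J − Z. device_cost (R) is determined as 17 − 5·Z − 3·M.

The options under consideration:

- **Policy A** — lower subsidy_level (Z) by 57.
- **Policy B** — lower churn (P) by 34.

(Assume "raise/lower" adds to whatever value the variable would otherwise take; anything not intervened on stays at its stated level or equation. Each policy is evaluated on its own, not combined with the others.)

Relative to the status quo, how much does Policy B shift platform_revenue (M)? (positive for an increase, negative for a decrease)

-68

Baseline:
  P = 141
  J = 109
  Z = 53
  M = 34 + 2·141 − 4·109 − 53 = -173
Policy B (P − 34):
  P = 141 − 34 = 107
  J = 109
  Z = 53
  M = 34 + 2·107 − 4·109 − 53 = -241
Change in M: -241 − (-173) = -68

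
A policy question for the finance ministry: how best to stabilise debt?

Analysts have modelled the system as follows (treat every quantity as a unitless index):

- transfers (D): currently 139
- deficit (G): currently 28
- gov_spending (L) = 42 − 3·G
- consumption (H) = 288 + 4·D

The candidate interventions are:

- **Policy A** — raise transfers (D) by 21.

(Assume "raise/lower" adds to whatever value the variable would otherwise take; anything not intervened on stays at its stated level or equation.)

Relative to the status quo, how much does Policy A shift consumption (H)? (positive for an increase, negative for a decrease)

84

Baseline:
  D = 139
  H = 288 + 4·139 = 844
Policy A (D + 21):
  D = 139 + 21 = 160
  H = 288 + 4·160 = 928
Change in H: 928 − 844 = 84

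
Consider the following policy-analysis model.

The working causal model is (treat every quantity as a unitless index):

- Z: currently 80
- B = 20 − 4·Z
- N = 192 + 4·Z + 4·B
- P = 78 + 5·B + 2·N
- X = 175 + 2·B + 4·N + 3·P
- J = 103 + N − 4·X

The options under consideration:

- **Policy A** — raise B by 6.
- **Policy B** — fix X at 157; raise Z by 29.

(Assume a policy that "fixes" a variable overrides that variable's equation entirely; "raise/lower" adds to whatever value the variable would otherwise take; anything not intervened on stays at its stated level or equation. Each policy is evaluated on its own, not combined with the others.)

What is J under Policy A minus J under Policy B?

45916

Policy A (B + 6):
  Z = 80
  B = 20 − 4·80 (+6 from intervention) = -294
  N = 192 + 4·80 + 4·(-294) = -664
  P = 78 + 5·(-294) + 2·(-664) = -2720
  X = 175 + 2·(-294) + 4·(-664) + 3·(-2720) = -11229
  J = 103 + (-664) − 4·(-11229) = 44355
Policy B (X := 157, Z + 29):
  Z = 80 + 29 = 109
  B = 20 − 4·109 = -416
  N = 192 + 4·109 + 4·(-416) = -1036
  P = 78 + 5·(-416) + 2·(-1036) = -4074
  X = 157
  J = 103 + (-1036) − 4·157 = -1561
J: 44355 − (-1561) = 45916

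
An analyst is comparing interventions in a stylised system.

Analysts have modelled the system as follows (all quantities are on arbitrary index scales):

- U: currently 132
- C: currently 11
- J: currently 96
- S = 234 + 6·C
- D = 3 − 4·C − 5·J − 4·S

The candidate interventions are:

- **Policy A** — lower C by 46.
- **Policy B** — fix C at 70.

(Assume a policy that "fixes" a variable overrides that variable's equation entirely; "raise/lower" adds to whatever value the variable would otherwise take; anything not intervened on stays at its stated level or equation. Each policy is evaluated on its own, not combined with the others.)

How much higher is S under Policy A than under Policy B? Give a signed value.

-630

Policy A (C − 46):
  C = 11 − 46 = -35
  S = 234 + 6·(-35) = 24
Policy B (C := 70):
  C = 70
  S = 234 + 6·70 = 654
S: 24 − 654 = -630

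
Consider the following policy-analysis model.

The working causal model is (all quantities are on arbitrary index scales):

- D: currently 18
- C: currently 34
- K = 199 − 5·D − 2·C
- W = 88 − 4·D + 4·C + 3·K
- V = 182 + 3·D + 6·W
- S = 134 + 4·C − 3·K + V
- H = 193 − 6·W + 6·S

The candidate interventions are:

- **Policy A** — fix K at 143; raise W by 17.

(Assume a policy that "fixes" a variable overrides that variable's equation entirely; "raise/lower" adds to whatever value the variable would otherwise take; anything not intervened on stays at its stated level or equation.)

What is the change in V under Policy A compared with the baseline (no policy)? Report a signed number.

1938

Baseline:
  D = 18
  C = 34
  K = 199 − 5·18 − 2·34 = 41
  W = 88 − 4·18 + 4·34 + 3·41 = 275
  V = 182 + 3·18 + 6·275 = 1886
Policy A (K := 143, W + 17):
  D = 18
  C = 34
  K = 143
  W = 88 − 4·18 + 4·34 + 3·143 (+17 from intervention) = 598
  V = 182 + 3·18 + 6·598 = 3824
Change in V: 3824 − 1886 = 1938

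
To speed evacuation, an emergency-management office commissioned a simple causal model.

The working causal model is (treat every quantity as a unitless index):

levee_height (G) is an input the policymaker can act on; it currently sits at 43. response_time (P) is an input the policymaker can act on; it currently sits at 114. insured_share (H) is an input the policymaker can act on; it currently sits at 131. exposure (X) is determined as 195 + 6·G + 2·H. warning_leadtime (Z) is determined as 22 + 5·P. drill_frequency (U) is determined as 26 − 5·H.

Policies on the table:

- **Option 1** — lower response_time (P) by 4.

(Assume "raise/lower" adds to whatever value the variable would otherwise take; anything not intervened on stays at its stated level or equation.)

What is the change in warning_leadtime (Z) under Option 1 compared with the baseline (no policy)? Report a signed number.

Baseline:
  P = 114
  Z = 22 + 5·114 = 592
Option 1 (P − 4):
  P = 114 − 4 = 110
  Z = 22 + 5·110 = 572
Change in Z: 572 − 592 = -20

-20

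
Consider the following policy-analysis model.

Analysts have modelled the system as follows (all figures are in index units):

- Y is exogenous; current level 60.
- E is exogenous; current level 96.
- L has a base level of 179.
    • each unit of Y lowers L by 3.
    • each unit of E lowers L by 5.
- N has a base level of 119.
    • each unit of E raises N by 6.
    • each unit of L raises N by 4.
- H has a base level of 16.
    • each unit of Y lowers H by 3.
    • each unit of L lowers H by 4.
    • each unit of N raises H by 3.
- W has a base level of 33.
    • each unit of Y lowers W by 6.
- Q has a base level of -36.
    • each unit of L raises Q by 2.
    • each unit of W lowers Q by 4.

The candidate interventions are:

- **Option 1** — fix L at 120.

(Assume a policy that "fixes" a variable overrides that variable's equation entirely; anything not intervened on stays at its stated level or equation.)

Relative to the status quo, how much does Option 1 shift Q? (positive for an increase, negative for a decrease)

1202

Baseline:
  Y = 60
  E = 96
  L = 179 − 3·60 − 5·96 = -481
  W = 33 − 6·60 = -327
  Q = -36 + 2·(-481) − 4·(-327) = 310
Option 1 (L := 120):
  Y = 60
  E = 96
  L = 120
  W = 33 − 6·60 = -327
  Q = -36 + 2·120 − 4·(-327) = 1512
Change in Q: 1512 − 310 = 1202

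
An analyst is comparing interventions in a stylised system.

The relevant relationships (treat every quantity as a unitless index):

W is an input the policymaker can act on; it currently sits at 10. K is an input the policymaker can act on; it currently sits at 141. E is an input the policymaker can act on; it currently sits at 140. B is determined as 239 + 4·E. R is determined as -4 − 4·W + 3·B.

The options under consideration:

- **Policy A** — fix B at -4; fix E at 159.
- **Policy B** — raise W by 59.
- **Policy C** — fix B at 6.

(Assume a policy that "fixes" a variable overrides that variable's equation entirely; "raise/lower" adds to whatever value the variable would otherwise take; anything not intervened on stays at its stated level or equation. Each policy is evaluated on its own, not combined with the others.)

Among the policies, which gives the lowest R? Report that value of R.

Policy A (B := -4, E := 159):
  W = 10
  E = 159
  B = -4
  R = -4 − 4·10 + 3·(-4) = -56
Policy B (W + 59):
  W = 10 + 59 = 69
  E = 140
  B = 239 + 4·140 = 799
  R = -4 − 4·69 + 3·799 = 2117
Policy C (B := 6):
  W = 10
  E = 140
  B = 6
  R = -4 − 4·10 + 3·6 = -26
Comparing — Policy A: R=-56, Policy B: R=2117, Policy C: R=-26. Lowest is -56 (Policy A).

-56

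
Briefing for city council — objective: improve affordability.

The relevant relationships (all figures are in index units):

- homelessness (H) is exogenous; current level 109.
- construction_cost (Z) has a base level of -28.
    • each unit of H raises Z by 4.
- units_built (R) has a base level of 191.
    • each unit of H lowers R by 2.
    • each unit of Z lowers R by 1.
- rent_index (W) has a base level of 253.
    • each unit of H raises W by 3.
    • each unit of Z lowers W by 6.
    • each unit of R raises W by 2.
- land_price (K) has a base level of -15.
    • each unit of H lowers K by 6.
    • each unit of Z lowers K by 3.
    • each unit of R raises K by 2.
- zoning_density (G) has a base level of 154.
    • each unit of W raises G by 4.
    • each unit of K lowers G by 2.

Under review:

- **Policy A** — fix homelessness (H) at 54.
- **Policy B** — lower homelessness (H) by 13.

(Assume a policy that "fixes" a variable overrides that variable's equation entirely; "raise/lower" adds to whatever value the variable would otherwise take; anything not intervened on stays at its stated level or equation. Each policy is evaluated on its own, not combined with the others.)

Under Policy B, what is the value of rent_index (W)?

-2309

Policy B (H − 13):
  H = 109 − 13 = 96
  Z = -28 + 4·96 = 356
  R = 191 − 2·96 − 356 = -357
  W = 253 + 3·96 − 6·356 + 2·(-357) = -2309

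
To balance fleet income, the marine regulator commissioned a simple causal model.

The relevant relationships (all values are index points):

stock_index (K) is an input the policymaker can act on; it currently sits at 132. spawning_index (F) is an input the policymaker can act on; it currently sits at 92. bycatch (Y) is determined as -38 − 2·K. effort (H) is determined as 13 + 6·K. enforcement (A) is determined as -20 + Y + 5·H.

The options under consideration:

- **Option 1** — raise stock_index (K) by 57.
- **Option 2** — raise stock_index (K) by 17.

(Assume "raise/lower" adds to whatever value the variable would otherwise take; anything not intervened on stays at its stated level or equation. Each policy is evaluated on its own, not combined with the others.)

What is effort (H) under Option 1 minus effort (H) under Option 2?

Option 1 (K + 57):
  K = 132 + 57 = 189
  H = 13 + 6·189 = 1147
Option 2 (K + 17):
  K = 132 + 17 = 149
  H = 13 + 6·149 = 907
H: 1147 − 907 = 240

240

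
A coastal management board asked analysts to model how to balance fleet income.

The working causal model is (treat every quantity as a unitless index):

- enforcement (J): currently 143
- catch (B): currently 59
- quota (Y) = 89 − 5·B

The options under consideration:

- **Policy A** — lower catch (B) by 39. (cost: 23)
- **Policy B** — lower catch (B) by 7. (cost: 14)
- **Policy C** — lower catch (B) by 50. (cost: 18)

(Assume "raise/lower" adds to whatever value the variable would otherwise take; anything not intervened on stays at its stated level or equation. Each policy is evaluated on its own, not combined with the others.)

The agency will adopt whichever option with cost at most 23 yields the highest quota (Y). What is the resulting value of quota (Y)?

44

Policy A (B − 39):
  B = 59 − 39 = 20
  Y = 89 − 5·20 = -11
Policy B (B − 7):
  B = 59 − 7 = 52
  Y = 89 − 5·52 = -171
Policy C (B − 50):
  B = 59 − 50 = 9
  Y = 89 − 5·9 = 44
Comparing — Policy A: Y=-11, Policy B: Y=-171, Policy C: Y=44. Highest is 44 (Policy C).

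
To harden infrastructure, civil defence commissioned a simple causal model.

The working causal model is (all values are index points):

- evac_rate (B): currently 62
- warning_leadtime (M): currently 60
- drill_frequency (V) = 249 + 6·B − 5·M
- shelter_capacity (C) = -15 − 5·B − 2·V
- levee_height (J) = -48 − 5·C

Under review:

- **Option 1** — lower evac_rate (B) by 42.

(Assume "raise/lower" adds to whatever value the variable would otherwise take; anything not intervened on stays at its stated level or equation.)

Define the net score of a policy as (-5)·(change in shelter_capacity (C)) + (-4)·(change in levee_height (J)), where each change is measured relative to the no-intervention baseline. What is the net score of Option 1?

10710

Baseline:
  B = 62
  M = 60
  V = 249 + 6·62 − 5·60 = 321
  C = -15 − 5·62 − 2·321 = -967
  J = -48 − 5·(-967) = 4787
Option 1 (B − 42):
  B = 62 − 42 = 20
  M = 60
  V = 249 + 6·20 − 5·60 = 69
  C = -15 − 5·20 − 2·69 = -253
  J = -48 − 5·(-253) = 1217
ΔC = -253 − (-967) = 714; ΔJ = 1217 − 4787 = -3570
Score = (-5)·714 + (-4)·(-3570) = 10710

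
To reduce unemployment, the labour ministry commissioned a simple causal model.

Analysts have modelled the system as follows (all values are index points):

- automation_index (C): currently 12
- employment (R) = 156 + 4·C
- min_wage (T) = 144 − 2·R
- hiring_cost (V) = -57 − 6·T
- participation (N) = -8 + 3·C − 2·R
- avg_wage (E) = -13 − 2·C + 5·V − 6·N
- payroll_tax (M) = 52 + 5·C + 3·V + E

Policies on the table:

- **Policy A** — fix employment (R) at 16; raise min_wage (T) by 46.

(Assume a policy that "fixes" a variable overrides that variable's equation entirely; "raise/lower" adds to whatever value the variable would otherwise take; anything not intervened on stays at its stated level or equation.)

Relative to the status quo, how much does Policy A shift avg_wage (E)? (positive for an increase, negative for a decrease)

-14916

Baseline:
  C = 12
  R = 156 + 4·12 = 204
  T = 144 − 2·204 = -264
  V = -57 − 6·(-264) = 1527
  N = -8 + 3·12 − 2·204 = -380
  E = -13 − 2·12 + 5·1527 − 6·(-380) = 9878
Policy A (R := 16, T + 46):
  C = 12
  R = 16
  T = 144 − 2·16 (+46 from intervention) = 158
  V = -57 − 6·158 = -1005
  N = -8 + 3·12 − 2·16 = -4
  E = -13 − 2·12 + 5·(-1005) − 6·(-4) = -5038
Change in E: -5038 − 9878 = -14916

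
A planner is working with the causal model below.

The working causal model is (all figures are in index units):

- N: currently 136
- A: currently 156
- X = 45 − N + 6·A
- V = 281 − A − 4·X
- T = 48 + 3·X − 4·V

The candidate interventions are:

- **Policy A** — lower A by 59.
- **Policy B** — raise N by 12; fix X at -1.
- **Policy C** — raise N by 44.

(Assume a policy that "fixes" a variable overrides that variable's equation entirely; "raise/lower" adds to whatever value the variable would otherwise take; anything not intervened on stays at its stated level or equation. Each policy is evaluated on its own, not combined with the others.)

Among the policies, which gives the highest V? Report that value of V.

129

Policy A (A − 59):
  N = 136
  A = 156 − 59 = 97
  X = 45 − 136 + 6·97 = 491
  V = 281 − 97 − 4·491 = -1780
Policy B (N + 12, X := -1):
  N = 136 + 12 = 148
  A = 156
  X = -1
  V = 281 − 156 − 4·(-1) = 129
Policy C (N + 44):
  N = 136 + 44 = 180
  A = 156
  X = 45 − 180 + 6·156 = 801
  V = 281 − 156 − 4·801 = -3079
Comparing — Policy A: V=-1780, Policy B: V=129, Policy C: V=-3079. Highest is 129 (Policy B).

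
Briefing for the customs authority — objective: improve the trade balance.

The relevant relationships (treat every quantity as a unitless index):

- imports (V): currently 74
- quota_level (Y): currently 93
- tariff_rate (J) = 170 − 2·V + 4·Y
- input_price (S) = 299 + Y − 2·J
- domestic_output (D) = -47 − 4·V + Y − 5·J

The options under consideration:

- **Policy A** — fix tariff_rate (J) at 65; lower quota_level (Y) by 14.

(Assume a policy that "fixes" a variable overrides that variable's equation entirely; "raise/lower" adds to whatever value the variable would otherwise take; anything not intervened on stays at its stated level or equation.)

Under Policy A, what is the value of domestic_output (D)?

Policy A (J := 65, Y − 14):
  V = 74
  Y = 93 − 14 = 79
  J = 65
  D = -47 − 4·74 + 79 − 5·65 = -589

-589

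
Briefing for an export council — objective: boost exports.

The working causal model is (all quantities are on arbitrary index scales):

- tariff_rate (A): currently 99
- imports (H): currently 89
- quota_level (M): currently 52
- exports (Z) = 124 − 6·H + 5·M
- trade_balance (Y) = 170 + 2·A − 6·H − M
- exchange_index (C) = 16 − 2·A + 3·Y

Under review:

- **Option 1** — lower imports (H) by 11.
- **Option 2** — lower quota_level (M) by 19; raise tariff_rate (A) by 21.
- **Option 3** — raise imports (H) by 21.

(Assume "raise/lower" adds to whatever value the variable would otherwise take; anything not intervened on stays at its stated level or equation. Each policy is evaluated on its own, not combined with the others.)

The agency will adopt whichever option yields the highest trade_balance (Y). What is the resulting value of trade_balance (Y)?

Option 1 (H − 11):
  A = 99
  H = 89 − 11 = 78
  M = 52
  Y = 170 + 2·99 − 6·78 − 52 = -152
Option 2 (M − 19, A + 21):
  A = 99 + 21 = 120
  H = 89
  M = 52 − 19 = 33
  Y = 170 + 2·120 − 6·89 − 33 = -157
Option 3 (H + 21):
  A = 99
  H = 89 + 21 = 110
  M = 52
  Y = 170 + 2·99 − 6·110 − 52 = -344
Comparing — Option 1: Y=-152, Option 2: Y=-157, Option 3: Y=-344. Highest is -152 (Option 1).

-152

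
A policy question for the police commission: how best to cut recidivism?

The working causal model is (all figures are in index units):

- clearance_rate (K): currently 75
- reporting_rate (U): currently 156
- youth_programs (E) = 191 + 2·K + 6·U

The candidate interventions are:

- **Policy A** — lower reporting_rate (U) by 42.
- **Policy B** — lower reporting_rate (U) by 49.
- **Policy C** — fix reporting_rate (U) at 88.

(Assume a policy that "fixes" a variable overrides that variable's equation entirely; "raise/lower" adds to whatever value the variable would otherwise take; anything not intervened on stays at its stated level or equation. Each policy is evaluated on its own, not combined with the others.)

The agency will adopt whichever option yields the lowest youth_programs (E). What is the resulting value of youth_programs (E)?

Policy A (U − 42):
  K = 75
  U = 156 − 42 = 114
  E = 191 + 2·75 + 6·114 = 1025
Policy B (U − 49):
  K = 75
  U = 156 − 49 = 107
  E = 191 + 2·75 + 6·107 = 983
Policy C (U := 88):
  K = 75
  U = 88
  E = 191 + 2·75 + 6·88 = 869
Comparing — Policy A: E=1025, Policy B: E=983, Policy C: E=869. Lowest is 869 (Policy C).

869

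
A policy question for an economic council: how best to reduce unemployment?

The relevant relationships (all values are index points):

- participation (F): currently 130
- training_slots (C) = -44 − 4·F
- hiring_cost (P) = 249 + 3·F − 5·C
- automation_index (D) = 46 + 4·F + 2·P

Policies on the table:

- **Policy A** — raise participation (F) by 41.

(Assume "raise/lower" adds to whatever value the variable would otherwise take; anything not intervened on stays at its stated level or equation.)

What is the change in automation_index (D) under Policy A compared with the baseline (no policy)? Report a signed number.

2050

Baseline:
  F = 130
  C = -44 − 4·130 = -564
  P = 249 + 3·130 − 5·(-564) = 3459
  D = 46 + 4·130 + 2·3459 = 7484
Policy A (F + 41):
  F = 130 + 41 = 171
  C = -44 − 4·171 = -728
  P = 249 + 3·171 − 5·(-728) = 4402
  D = 46 + 4·171 + 2·4402 = 9534
Change in D: 9534 − 7484 = 2050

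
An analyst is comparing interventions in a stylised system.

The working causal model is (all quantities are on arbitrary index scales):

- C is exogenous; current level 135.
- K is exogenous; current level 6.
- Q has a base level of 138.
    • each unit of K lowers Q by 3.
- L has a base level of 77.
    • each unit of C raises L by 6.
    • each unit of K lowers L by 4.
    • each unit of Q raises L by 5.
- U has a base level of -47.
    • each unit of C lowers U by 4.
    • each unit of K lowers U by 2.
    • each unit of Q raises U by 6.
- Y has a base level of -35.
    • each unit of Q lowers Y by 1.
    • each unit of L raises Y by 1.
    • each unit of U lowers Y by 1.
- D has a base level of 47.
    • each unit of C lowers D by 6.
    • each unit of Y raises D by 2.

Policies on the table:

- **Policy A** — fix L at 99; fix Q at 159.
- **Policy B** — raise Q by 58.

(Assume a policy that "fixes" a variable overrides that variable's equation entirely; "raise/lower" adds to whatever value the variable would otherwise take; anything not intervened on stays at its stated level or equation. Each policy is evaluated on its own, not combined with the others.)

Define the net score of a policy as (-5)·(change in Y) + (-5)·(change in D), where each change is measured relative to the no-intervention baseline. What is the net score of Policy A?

24555

Baseline:
  C = 135
  K = 6
  Q = 138 − 3·6 = 120
  L = 77 + 6·135 − 4·6 + 5·120 = 1463
  U = -47 − 4·135 − 2·6 + 6·120 = 121
  Y = -35 − 120 + 1463 − 121 = 1187
  D = 47 − 6·135 + 2·1187 = 1611
Policy A (L := 99, Q := 159):
  C = 135
  K = 6
  Q = 159
  L = 99
  U = -47 − 4·135 − 2·6 + 6·159 = 355
  Y = -35 − 159 + 99 − 355 = -450
  D = 47 − 6·135 + 2·(-450) = -1663
ΔY = -450 − 1187 = -1637; ΔD = -1663 − 1611 = -3274
Score = (-5)·(-1637) + (-5)·(-3274) = 24555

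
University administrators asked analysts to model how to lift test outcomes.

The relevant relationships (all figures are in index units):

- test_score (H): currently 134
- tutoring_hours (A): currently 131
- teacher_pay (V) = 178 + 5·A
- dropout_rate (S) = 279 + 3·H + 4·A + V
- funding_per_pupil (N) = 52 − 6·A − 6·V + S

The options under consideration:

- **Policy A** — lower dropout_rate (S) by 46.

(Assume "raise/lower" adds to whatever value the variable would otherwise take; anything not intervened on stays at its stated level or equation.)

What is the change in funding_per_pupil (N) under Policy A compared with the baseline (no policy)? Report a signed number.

-46

Baseline:
  H = 134
  A = 131
  V = 178 + 5·131 = 833
  S = 279 + 3·134 + 4·131 + 833 = 2038
  N = 52 − 6·131 − 6·833 + 2038 = -3694
Policy A (S − 46):
  H = 134
  A = 131
  V = 178 + 5·131 = 833
  S = 279 + 3·134 + 4·131 + 833 (−46 from intervention) = 1992
  N = 52 − 6·131 − 6·833 + 1992 = -3740
Change in N: -3740 − (-3694) = -46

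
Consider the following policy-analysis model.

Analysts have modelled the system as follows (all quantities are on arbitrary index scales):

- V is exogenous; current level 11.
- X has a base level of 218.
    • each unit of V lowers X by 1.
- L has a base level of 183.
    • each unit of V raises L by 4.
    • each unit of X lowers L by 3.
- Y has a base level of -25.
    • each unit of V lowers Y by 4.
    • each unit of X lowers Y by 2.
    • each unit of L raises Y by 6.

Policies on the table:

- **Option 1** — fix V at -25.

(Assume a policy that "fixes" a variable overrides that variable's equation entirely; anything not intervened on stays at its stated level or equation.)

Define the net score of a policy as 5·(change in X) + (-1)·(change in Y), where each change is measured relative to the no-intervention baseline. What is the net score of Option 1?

Baseline:
  V = 11
  X = 218 − 11 = 207
  L = 183 + 4·11 − 3·207 = -394
  Y = -25 − 4·11 − 2·207 + 6·(-394) = -2847
Option 1 (V := -25):
  V = -25
  X = 218 − (-25) = 243
  L = 183 + 4·(-25) − 3·243 = -646
  Y = -25 − 4·(-25) − 2·243 + 6·(-646) = -4287
ΔX = 243 − 207 = 36; ΔY = -4287 − (-2847) = -1440
Score = 5·36 + (-1)·(-1440) = 1620

1620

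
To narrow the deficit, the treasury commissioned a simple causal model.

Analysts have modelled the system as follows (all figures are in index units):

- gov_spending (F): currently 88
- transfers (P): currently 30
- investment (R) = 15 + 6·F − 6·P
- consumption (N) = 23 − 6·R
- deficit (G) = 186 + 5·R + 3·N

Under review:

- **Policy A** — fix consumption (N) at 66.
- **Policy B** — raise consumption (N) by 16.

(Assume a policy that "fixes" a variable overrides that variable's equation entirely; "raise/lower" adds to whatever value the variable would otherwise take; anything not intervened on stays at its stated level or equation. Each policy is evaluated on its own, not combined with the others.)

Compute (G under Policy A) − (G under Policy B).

Policy A (N := 66):
  F = 88
  P = 30
  R = 15 + 6·88 − 6·30 = 363
  N = 66
  G = 186 + 5·363 + 3·66 = 2199
Policy B (N + 16):
  F = 88
  P = 30
  R = 15 + 6·88 − 6·30 = 363
  N = 23 − 6·363 (+16 from intervention) = -2139
  G = 186 + 5·363 + 3·(-2139) = -4416
G: 2199 − (-4416) = 6615

6615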